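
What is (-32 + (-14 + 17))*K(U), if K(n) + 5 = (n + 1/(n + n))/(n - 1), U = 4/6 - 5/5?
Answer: 841/8 ≈ 105.13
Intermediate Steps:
U = -⅓ (U = 4*(⅙) - 5*⅕ = ⅔ - 1 = -⅓ ≈ -0.33333)
K(n) = -5 + (n + 1/(2*n))/(-1 + n) (K(n) = -5 + (n + 1/(n + n))/(n - 1) = -5 + (n + 1/(2*n))/(-1 + n))
(-32 + (-14 + 17))*K(U) = (-32 + (-14 + 17))*((1 - 8*(-⅓)² + 10*(-⅓))/(2*(-⅓)*(-1 - ⅓))) = (-32 + 3)*((½)*(-3)*(1 - 8*⅑ - 10/3)/(-4/3)) = -29*(-3)*(-3)*(1 - 8/9 - 10/3)/(2*4) = -29*(-3)*(-3)*(-29)/(2*4*9) = -29*(-29/8) = 841/8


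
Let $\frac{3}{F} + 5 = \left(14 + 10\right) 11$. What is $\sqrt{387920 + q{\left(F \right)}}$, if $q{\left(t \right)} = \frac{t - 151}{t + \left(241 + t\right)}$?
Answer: $\frac{23 \sqrt{114304384942}}{12485} \approx 622.83$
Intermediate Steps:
$F = \frac{3}{259}$ ($F = \frac{3}{-5 + \left(14 + 10\right) 11} = \frac{3}{-5 + 24 \cdot 11} = \frac{3}{-5 + 264} = \frac{3}{259} \approx 0.011583$)
$q{\left(t \right)} = \frac{-151 + t}{241 + 2 t}$
$\sqrt{387920 + q{\left(F \right)}} = \sqrt{387920 + \frac{-151 + \frac{3}{259}}{241 + 2 \cdot \frac{3}{259}}} = \sqrt{387920 + \frac{1}{241 + \frac{6}{259}} \left(- \frac{39106}{259}\right)} = \sqrt{387920 + \frac{1}{\frac{62425}{259}} \left(- \frac{39106}{259}\right)} = \sqrt{387920 + \frac{259}{62425} \left(- \frac{39106}{259}\right)} = \sqrt{387920 - \frac{39106}{62425}} = \sqrt{\frac{24215866894}{62425}} = \frac{23 \sqrt{114304384942}}{12485}$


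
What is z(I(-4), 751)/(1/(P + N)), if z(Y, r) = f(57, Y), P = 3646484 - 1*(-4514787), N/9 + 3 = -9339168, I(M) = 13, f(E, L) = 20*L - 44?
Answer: -16392513888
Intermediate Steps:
f(E, L) = -44 + 20*L
N = -84052539 (N = -27 + 9*(-9339168) = -27 - 84052512 = -84052539)
P = 8161271 (P = 3646484 + 4514787 = 8161271)
z(Y, r) = -44 + 20*Y
z(I(-4), 751)/(1/(P + N)) = (-44 + 20*13)/(1/(8161271 - 84052539)) = (-44 + 260)/(1/(-75891268)) = 216/(-1/75891268) = 216*(-75891268) = -16392513888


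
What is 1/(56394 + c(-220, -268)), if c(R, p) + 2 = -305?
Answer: 1/56087 ≈ 1.7829e-5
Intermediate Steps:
c(R, p) = -307 (c(R, p) = -2 - 305 = -307)
1/(56394 + c(-220, -268)) = 1/(56394 - 307) = 1/56087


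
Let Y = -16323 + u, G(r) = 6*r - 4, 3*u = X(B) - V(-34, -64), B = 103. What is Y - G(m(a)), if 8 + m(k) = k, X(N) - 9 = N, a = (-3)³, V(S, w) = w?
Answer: -48151/3 ≈ -16050.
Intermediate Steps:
a = -27
X(N) = 9 + N
m(k) = -8 + k
u = 176/3 (u = ((9 + 103) - 1*(-64))/3 = (112 + 64)/3 = (⅓)*176 = 176/3 ≈ 58.667)
G(r) = -4 + 6*r
Y = -48793/3 (Y = -16323 + 176/3 = -48793/3 ≈ -16264.)
Y - G(m(a)) = -48793/3 - (-4 + 6*(-8 - 27)) = -48793/3 - (-4 + 6*(-35)) = -48793/3 - (-4 - 210) = -48793/3 - 1*(-214) = -48793/3 + 214 = -48151/3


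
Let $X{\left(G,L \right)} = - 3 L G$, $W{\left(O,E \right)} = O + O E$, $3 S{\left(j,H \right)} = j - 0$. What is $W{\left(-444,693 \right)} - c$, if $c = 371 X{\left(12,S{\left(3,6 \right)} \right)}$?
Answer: $-294780$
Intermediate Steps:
$S{\left(j,H \right)} = \frac{j}{3}$ ($S{\left(j,H \right)} = \frac{j - 0}{3} = \frac{j + 0}{3} = \frac{j}{3}$)
$W{\left(O,E \right)} = O + E O$
$X{\left(G,L \right)} = - 3 G L$
$c = -13356$ ($c = 371 \left(\left(-3\right) 12 \cdot \frac{1}{3} \cdot 3\right) = 371 \left(\left(-3\right) 12 \cdot 1\right) = 371 \left(-36\right) = -13356$)
$W{\left(-444,693 \right)} - c = - 444 \left(1 + 693\right) - -13356 = \left(-444\right) 694 + 13356 = -308136 + 13356 = -294780$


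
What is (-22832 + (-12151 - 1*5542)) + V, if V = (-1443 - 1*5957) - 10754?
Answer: -58679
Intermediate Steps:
V = -18154 (V = (-1443 - 5957) - 10754 = -7400 - 10754 = -18154)
(-22832 + (-12151 - 1*5542)) + V = (-22832 + (-12151 - 1*5542)) - 18154 = (-22832 + (-12151 - 5542)) - 18154 = (-22832 - 17693) - 18154 = -40525 - 18154 = -58679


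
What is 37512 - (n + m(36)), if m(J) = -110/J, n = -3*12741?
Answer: 1363285/18 ≈ 75738.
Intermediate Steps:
n = -38223
37512 - (n + m(36)) = 37512 - (-38223 - 110/36) = 37512 - (-38223 - 110*1/36) = 37512 - (-38223 - 55/18) = 37512 - 1*(-688069/18) = 37512 + 688069/18 = 1363285/18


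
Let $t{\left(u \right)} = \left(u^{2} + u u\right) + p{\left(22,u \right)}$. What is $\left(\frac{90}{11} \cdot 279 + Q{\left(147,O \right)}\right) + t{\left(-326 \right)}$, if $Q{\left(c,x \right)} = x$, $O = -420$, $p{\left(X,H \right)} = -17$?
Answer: $\frac{2358375}{11} \approx 2.144 \cdot 10^{5}$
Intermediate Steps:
$t{\left(u \right)} = -17 + 2 u^{2}$ ($t{\left(u \right)} = \left(u^{2} + u u\right) - 17 = \left(u^{2} + u^{2}\right) - 17 = 2 u^{2} - 17 = -17 + 2 u^{2}$)
$\left(\frac{90}{11} \cdot 279 + Q{\left(147,O \right)}\right) + t{\left(-326 \right)} = \left(\frac{90}{11} \cdot 279 - 420\right) - \left(17 - 2 \left(-326\right)^{2}\right) = \left(90 \cdot \frac{1}{11} \cdot 279 - 420\right) + \left(-17 + 2 \cdot 106276\right) = \left(\frac{90}{11} \cdot 279 - 420\right) + \left(-17 + 212552\right) = \left(\frac{25110}{11} - 420\right) + 212535 = \frac{20490}{11} + 212535 = \frac{2358375}{11}$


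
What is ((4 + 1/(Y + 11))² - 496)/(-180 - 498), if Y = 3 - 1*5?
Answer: 38807/54918 ≈ 0.70664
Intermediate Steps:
Y = -2 (Y = 3 - 5 = -2)
((4 + 1/(Y + 11))² - 496)/(-180 - 498) = ((4 + 1/(-2 + 11))² - 496)/(-180 - 498) = ((4 + 1/9)² - 496)/(-678) = ((4 + ⅑)² - 496)*(-1/678) = ((37/9)² - 496)*(-1/678) = (1369/81 - 496)*(-1/678) = -38807/81*(-1/678) = 38807/54918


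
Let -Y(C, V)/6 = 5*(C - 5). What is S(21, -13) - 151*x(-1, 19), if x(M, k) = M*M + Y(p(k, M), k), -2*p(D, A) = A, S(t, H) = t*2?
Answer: -20494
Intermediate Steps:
S(t, H) = 2*t
p(D, A) = -A/2
Y(C, V) = 150 - 30*C (Y(C, V) = -30*(C - 5) = -30*(-5 + C) = -6*(-25 + 5*C) = 150 - 30*C)
x(M, k) = 150 + M² + 15*M (x(M, k) = M*M + (150 - (-15)*M) = M² + (150 + 15*M) = 150 + M² + 15*M)
S(21, -13) - 151*x(-1, 19) = 2*21 - 151*(150 + (-1)² + 15*(-1)) = 42 - 151*(150 + 1 - 15) = 42 - 151*136 = 42 - 20536 = -20494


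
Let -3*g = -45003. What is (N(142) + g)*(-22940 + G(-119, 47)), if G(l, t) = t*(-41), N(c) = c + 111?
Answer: -379321218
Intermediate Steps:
N(c) = 111 + c
G(l, t) = -41*t
g = 15001 (g = -⅓*(-45003) = 15001)
(N(142) + g)*(-22940 + G(-119, 47)) = ((111 + 142) + 15001)*(-22940 - 41*47) = (253 + 15001)*(-22940 - 1927) = 15254*(-24867) = -379321218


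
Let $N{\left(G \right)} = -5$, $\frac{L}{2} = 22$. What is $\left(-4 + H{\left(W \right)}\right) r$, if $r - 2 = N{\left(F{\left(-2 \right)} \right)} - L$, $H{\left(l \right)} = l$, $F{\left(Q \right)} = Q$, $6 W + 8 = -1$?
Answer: $\frac{517}{2} \approx 258.5$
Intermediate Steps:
$W = - \frac{3}{2}$ ($W = - \frac{4}{3} + \frac{1}{6} \left(-1\right) = - \frac{4}{3} - \frac{1}{6} = - \frac{3}{2} \approx -1.5$)
$L = 44$ ($L = 2 \cdot 22 = 44$)
$r = -47$ ($r = 2 - 49 = -47$)
$\left(-4 + H{\left(W \right)}\right) r = \left(-4 - \frac{3}{2}\right) \left(-47\right) = \left(- \frac{11}{2}\right) \left(-47\right) = \frac{517}{2}$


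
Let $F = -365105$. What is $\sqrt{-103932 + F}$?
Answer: $i \sqrt{469037} \approx 684.86 i$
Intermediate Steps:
$\sqrt{-103932 + F} = \sqrt{-103932 - 365105} = \sqrt{-469037} = i \sqrt{469037}$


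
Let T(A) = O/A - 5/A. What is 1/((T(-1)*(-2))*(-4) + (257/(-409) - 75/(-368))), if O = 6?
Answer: -150512/1267997 ≈ -0.11870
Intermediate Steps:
T(A) = 1/A (T(A) = 6/A - 5/A = 1/A)
1/((T(-1)*(-2))*(-4) + (257/(-409) - 75/(-368))) = 1/((-2/(-1))*(-4) + (257/(-409) - 75/(-368))) = 1/(-1*(-2)*(-4) + (257*(-1/409) - 75*(-1/368))) = 1/(2*(-4) + (-257/409 + 75/368)) = 1/(-8 - 63901/150512) = 1/(-1267997/150512) = -150512/1267997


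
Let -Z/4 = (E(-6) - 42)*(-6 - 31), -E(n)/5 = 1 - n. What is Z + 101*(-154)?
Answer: -26950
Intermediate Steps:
E(n) = -5 + 5*n (E(n) = -5*(1 - n) = -5 + 5*n)
Z = -11396 (Z = -4*((-5 + 5*(-6)) - 42)*(-6 - 31) = -4*((-5 - 30) - 42)*(-37) = -4*(-35 - 42)*(-37) = -(-308)*(-37) = -4*2849 = -11396)
Z + 101*(-154) = -11396 + 101*(-154) = -11396 - 15554 = -26950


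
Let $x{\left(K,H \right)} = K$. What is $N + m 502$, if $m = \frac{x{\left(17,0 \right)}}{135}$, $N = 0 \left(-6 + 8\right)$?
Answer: $\frac{8534}{135} \approx 63.215$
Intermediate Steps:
$N = 0$ ($N = 0 \cdot 2 = 0$)
$m = \frac{17}{135} \approx 0.12593$
$N + m 502 = 0 + \frac{17}{135} \cdot 502 = 0 + \frac{8534}{135} = \frac{8534}{135}$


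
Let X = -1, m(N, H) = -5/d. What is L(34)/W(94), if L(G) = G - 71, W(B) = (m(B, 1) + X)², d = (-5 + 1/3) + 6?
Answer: -592/361 ≈ -1.6399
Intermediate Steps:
d = 4/3 (d = (-5 + 1*(⅓)) + 6 = (-5 + ⅓) + 6 = -14/3 + 6 = 4/3 ≈ 1.3333)
m(N, H) = -15/4 (m(N, H) = -5/4/3 = -5*¾ = -15/4)
W(B) = 361/16 (W(B) = (-15/4 - 1)² = (-19/4)² = 361/16)
L(G) = -71 + G
L(34)/W(94) = (-71 + 34)/(361/16) = -37*16/361 = -592/361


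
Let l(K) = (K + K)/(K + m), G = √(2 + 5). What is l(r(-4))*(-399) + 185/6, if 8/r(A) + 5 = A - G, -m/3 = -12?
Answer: 903097/17022 - 7182*√7/2837 ≈ 46.357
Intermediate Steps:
m = 36 (m = -3*(-12) = 36)
G = √7 ≈ 2.6458
r(A) = 8/(-5 + A - √7) (r(A) = 8/(-5 + (A - √7)) = 8/(-5 + A - √7))
l(K) = 2*K/(36 + K) (l(K) = (K + K)/(K + 36) = (2*K)/(36 + K) = 2*K/(36 + K))
l(r(-4))*(-399) + 185/6 = (2*(8/(-5 - 4 - √7))/(36 + 8/(-5 - 4 - √7)))*(-399) + 185/6 = (2*(8/(-9 - √7))/(36 + 8/(-9 - √7)))*(-399) + 185*(⅙) = (16/((-9 - √7)*(36 + 8/(-9 - √7))))*(-399) + 185/6 = -6384/((-9 - √7)*(36 + 8/(-9 - √7))) + 185/6 = 185/6 - 6384/((-9 - √7)*(36 + 8/(-9 - √7)))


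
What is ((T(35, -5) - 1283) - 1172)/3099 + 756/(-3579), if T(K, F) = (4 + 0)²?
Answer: -1230225/1232369 ≈ -0.99826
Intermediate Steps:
T(K, F) = 16 (T(K, F) = 4² = 16)
((T(35, -5) - 1283) - 1172)/3099 + 756/(-3579) = ((16 - 1283) - 1172)/3099 + 756/(-3579) = (-1267 - 1172)*(1/3099) + 756*(-1/3579) = -2439*1/3099 - 252/1193 = -813/1033 - 252/1193 = -1230225/1232369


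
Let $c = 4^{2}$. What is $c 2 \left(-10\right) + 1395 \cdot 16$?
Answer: $22000$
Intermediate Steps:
$c = 16$
$c 2 \left(-10\right) + 1395 \cdot 16 = 16 \cdot 2 \left(-10\right) + 1395 \cdot 16 = 32 \left(-10\right) + 22320 = -320 + 22320 = 22000$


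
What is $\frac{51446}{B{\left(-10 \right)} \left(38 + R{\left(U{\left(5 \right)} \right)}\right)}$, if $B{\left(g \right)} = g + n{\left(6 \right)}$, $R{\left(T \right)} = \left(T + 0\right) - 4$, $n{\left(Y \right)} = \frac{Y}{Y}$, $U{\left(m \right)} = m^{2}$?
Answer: $- \frac{51446}{531} \approx -96.885$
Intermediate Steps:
$n{\left(Y \right)} = 1$
$R{\left(T \right)} = -4 + T$ ($R{\left(T \right)} = T - 4 = -4 + T$)
$B{\left(g \right)} = 1 + g$ ($B{\left(g \right)} = g + 1 = 1 + g$)
$\frac{51446}{B{\left(-10 \right)} \left(38 + R{\left(U{\left(5 \right)} \right)}\right)} = \frac{51446}{\left(1 - 10\right) \left(38 - \left(4 - 5^{2}\right)\right)} = \frac{51446}{\left(-9\right) \left(38 + \left(-4 + 25\right)\right)} = \frac{51446}{\left(-9\right) \left(38 + 21\right)} = \frac{51446}{\left(-9\right) 59} = \frac{51446}{-531} = 51446 \left(- \frac{1}{531}\right) = - \frac{51446}{531}$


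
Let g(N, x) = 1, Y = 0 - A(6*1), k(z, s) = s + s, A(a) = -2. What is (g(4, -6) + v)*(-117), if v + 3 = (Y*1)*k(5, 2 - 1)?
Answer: -234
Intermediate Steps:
k(z, s) = 2*s
Y = 2 (Y = 0 - 1*(-2) = 0 + 2 = 2)
v = 1 (v = -3 + (2*1)*(2*(2 - 1)) = -3 + 2*(2*1) = -3 + 2*2 = -3 + 4 = 1)
(g(4, -6) + v)*(-117) = (1 + 1)*(-117) = 2*(-117) = -234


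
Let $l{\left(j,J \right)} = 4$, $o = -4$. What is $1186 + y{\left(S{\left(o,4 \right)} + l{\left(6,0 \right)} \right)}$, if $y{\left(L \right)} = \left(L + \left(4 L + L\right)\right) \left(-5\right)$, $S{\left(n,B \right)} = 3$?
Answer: $976$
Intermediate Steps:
$y{\left(L \right)} = - 30 L$ ($y{\left(L \right)} = \left(L + 5 L\right) \left(-5\right) = 6 L \left(-5\right) = - 30 L$)
$1186 + y{\left(S{\left(o,4 \right)} + l{\left(6,0 \right)} \right)} = 1186 - 30 \left(3 + 4\right) = 1186 - 210 = 976$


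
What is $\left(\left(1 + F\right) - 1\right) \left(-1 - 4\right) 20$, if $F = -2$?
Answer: $200$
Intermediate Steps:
$\left(\left(1 + F\right) - 1\right) \left(-1 - 4\right) 20 = \left(\left(1 - 2\right) - 1\right) \left(-1 - 4\right) 20 = \left(-1 - 1\right) \left(\left(-5\right) 20\right) = \left(-2\right) \left(-100\right) = 200$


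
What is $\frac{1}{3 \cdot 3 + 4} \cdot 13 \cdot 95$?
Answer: $95$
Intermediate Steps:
$\frac{1}{3 \cdot 3 + 4} \cdot 13 \cdot 95 = \frac{1}{9 + 4} \cdot 13 \cdot 95 = \frac{1}{13} \cdot 13 \cdot 95 = 1 \cdot 95 = 95$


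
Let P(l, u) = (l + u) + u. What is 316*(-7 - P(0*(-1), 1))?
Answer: -2844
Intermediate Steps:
P(l, u) = l + 2*u
316*(-7 - P(0*(-1), 1)) = 316*(-7 - (0*(-1) + 2*1)) = 316*(-7 - (0 + 2)) = 316*(-7 - 1*2) = 316*(-7 - 2) = 316*(-9) = -2844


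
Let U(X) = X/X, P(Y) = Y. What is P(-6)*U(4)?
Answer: -6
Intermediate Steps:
U(X) = 1
P(-6)*U(4) = -6*1 = -6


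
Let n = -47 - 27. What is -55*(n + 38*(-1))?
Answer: 6160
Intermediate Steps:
n = -74
-55*(n + 38*(-1)) = -55*(-74 + 38*(-1)) = -55*(-74 - 38) = -55*(-112) = 6160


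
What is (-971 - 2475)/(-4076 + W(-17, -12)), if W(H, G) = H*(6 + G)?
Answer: 1723/1987 ≈ 0.86714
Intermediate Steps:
(-971 - 2475)/(-4076 + W(-17, -12)) = (-971 - 2475)/(-4076 - 17*(6 - 12)) = -3446/(-4076 - 17*(-6)) = -3446/(-4076 + 102) = -3446/(-3974) = -3446*(-1/3974) = 1723/1987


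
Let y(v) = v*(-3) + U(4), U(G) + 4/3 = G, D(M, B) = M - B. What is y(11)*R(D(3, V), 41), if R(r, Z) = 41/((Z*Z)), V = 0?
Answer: -91/123 ≈ -0.73984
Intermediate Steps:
U(G) = -4/3 + G
R(r, Z) = 41/Z**2 (R(r, Z) = 41/(Z**2) = 41/Z**2)
y(v) = 8/3 - 3*v (y(v) = v*(-3) + (-4/3 + 4) = -3*v + 8/3 = 8/3 - 3*v)
y(11)*R(D(3, V), 41) = (8/3 - 3*11)*(41/41**2) = (8/3 - 33)*(41*(1/1681)) = -91/3*1/41 = -91/123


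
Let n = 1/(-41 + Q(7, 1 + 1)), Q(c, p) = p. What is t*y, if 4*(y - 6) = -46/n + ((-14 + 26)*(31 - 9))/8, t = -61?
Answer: -112911/4 ≈ -28228.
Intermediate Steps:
n = -1/39 (n = 1/(-41 + (1 + 1)) = 1/(-41 + 2) = 1/(-39) = -1/39 ≈ -0.025641)
y = 1851/4 (y = 6 + (-46/(-1/39) + ((-14 + 26)*(31 - 9))/8)/4 = 6 + (-46*(-39) + (12*22)*(⅛))/4 = 6 + (1794 + 264*(⅛))/4 = 6 + (1794 + 33)/4 = 6 + (¼)*1827 = 6 + 1827/4 = 1851/4 ≈ 462.75)
t*y = -61*1851/4 = -112911/4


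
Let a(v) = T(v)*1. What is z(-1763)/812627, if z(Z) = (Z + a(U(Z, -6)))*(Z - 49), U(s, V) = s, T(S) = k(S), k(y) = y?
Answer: 6389112/812627 ≈ 7.8623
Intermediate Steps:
T(S) = S
a(v) = v (a(v) = v*1 = v)
z(Z) = 2*Z*(-49 + Z) (z(Z) = (Z + Z)*(Z - 49) = (2*Z)*(-49 + Z) = 2*Z*(-49 + Z))
z(-1763)/812627 = (2*(-1763)*(-49 - 1763))/812627 = (2*(-1763)*(-1812))*(1/812627) = 6389112*(1/812627) = 6389112/812627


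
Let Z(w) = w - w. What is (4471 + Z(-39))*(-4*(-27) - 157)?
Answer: -219079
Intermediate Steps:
Z(w) = 0
(4471 + Z(-39))*(-4*(-27) - 157) = (4471 + 0)*(-4*(-27) - 157) = 4471*(108 - 157) = 4471*(-49) = -219079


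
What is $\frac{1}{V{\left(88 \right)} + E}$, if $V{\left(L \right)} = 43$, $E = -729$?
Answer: $- \frac{1}{686} \approx -0.0014577$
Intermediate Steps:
$\frac{1}{V{\left(88 \right)} + E} = \frac{1}{43 - 729} = \frac{1}{-686} = - \frac{1}{686}$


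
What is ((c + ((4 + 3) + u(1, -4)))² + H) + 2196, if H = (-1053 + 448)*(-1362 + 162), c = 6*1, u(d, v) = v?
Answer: 728277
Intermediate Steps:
c = 6
H = 726000 (H = -605*(-1200) = 726000)
((c + ((4 + 3) + u(1, -4)))² + H) + 2196 = ((6 + ((4 + 3) - 4))² + 726000) + 2196 = ((6 + (7 - 4))² + 726000) + 2196 = ((6 + 3)² + 726000) + 2196 = (9² + 726000) + 2196 = (81 + 726000) + 2196 = 726081 + 2196 = 728277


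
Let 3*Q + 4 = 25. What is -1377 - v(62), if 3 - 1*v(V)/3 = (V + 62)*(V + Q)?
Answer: 24282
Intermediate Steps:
Q = 7 (Q = -4/3 + (⅓)*25 = -4/3 + 25/3 = 7)
v(V) = 9 - 3*(7 + V)*(62 + V) (v(V) = 9 - 3*(V + 62)*(V + 7) = 9 - 3*(62 + V)*(7 + V) = 9 - 3*(7 + V)*(62 + V))
-1377 - v(62) = -1377 - (-1293 - 207*62 - 3*62²) = -1377 - (-1293 - 12834 - 3*3844) = -1377 - (-1293 - 12834 - 11532) = -1377 - 1*(-25659) = -1377 + 25659 = 24282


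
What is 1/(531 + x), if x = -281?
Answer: 1/250 ≈ 0.0040000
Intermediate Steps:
1/(531 + x) = 1/(531 - 281) = 1/250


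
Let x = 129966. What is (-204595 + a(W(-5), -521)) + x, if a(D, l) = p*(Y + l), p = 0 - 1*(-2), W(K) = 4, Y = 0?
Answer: -75671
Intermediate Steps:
p = 2 (p = 0 + 2 = 2)
a(D, l) = 2*l (a(D, l) = 2*(0 + l) = 2*l)
(-204595 + a(W(-5), -521)) + x = (-204595 + 2*(-521)) + 129966 = (-204595 - 1042) + 129966 = -205637 + 129966 = -75671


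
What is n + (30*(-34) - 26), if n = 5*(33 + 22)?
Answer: -771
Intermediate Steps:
n = 275 (n = 5*55 = 275)
n + (30*(-34) - 26) = 275 + (30*(-34) - 26) = 275 + (-1020 - 26) = 275 - 1046 = -771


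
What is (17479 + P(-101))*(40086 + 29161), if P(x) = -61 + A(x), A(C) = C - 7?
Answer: 1198665570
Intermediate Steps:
A(C) = -7 + C
P(x) = -68 + x (P(x) = -61 + (-7 + x) = -68 + x)
(17479 + P(-101))*(40086 + 29161) = (17479 + (-68 - 101))*(40086 + 29161) = (17479 - 169)*69247 = 17310*69247 = 1198665570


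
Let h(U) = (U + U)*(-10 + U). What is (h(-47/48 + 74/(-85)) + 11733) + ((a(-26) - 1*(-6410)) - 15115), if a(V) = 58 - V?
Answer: 26266673209/8323200 ≈ 3155.8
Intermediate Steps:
h(U) = 2*U*(-10 + U) (h(U) = (2*U)*(-10 + U) = 2*U*(-10 + U))
(h(-47/48 + 74/(-85)) + 11733) + ((a(-26) - 1*(-6410)) - 15115) = (2*(-47/48 + 74/(-85))*(-10 + (-47/48 + 74/(-85))) + 11733) + (((58 - 1*(-26)) - 1*(-6410)) - 15115) = (2*(-47*1/48 + 74*(-1/85))*(-10 + (-47*1/48 + 74*(-1/85))) + 11733) + (((58 + 26) + 6410) - 15115) = (2*(-47/48 - 74/85)*(-10 + (-47/48 - 74/85)) + 11733) + ((84 + 6410) - 15115) = (2*(-7547/4080)*(-10 - 7547/4080) + 11733) + (6494 - 15115) = (2*(-7547/4080)*(-48347/4080) + 11733) - 8621 = (364874809/8323200 + 11733) - 8621 = 98020980409/8323200 - 8621 = 26266673209/8323200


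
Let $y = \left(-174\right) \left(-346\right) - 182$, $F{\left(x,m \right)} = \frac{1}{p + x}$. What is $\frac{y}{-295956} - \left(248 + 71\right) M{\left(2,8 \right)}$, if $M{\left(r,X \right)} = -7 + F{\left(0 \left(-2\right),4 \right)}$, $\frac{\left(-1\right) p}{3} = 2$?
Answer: $\frac{169136180}{73989} \approx 2286.0$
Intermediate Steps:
$p = -6$ ($p = \left(-3\right) 2 = -6$)
$F{\left(x,m \right)} = \frac{1}{-6 + x}$
$M{\left(r,X \right)} = - \frac{43}{6}$ ($M{\left(r,X \right)} = -7 + \frac{1}{-6 + 0 \left(-2\right)} = -7 + \frac{1}{-6 + 0} = -7 + \frac{1}{-6} = -7 - \frac{1}{6} = - \frac{43}{6}$)
$y = 60022$ ($y = 60204 - 182 = 60022$)
$\frac{y}{-295956} - \left(248 + 71\right) M{\left(2,8 \right)} = \frac{60022}{-295956} - \left(248 + 71\right) \left(- \frac{43}{6}\right) = 60022 \left(- \frac{1}{295956}\right) - 319 \left(- \frac{43}{6}\right) = - \frac{30011}{147978} - - \frac{13717}{6} = - \frac{30011}{147978} + \frac{13717}{6} = \frac{169136180}{73989}$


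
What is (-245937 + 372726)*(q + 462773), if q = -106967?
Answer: 45112286934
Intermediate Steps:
(-245937 + 372726)*(q + 462773) = (-245937 + 372726)*(-106967 + 462773) = 126789*355806 = 45112286934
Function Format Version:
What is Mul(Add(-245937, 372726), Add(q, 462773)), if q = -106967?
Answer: 45112286934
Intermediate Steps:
Mul(Add(-245937, 372726), Add(q, 462773)) = Mul(Add(-245937, 372726), Add(-106967, 462773)) = Mul(126789, 355806) = 45112286934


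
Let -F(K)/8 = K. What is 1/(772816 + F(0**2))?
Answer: 1/772816 ≈ 1.2940e-6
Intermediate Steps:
F(K) = -8*K
1/(772816 + F(0**2)) = 1/(772816 - 8*0**2) = 1/(772816 - 8*0) = 1/(772816 + 0) = 1/772816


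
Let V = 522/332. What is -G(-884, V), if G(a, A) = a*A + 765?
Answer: 51867/83 ≈ 624.90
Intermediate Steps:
V = 261/166 (V = 522*(1/332) = 261/166 ≈ 1.5723)
G(a, A) = 765 + A*a (G(a, A) = A*a + 765 = 765 + A*a)
-G(-884, V) = -(765 + (261/166)*(-884)) = -(765 - 115362/83) = -1*(-51867/83) = 51867/83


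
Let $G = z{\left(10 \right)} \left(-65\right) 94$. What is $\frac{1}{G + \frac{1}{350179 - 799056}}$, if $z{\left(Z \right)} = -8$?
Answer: $\frac{448877}{21941107759} \approx 2.0458 \cdot 10^{-5}$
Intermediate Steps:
$G = 48880$ ($G = \left(-8\right) \left(-65\right) 94 = 520 \cdot 94 = 48880$)
$\frac{1}{G + \frac{1}{350179 - 799056}} = \frac{1}{48880 + \frac{1}{350179 - 799056}} = \frac{1}{48880 + \frac{1}{-448877}} = \frac{1}{48880 - \frac{1}{448877}} = \frac{1}{\frac{21941107759}{448877}} = \frac{448877}{21941107759}$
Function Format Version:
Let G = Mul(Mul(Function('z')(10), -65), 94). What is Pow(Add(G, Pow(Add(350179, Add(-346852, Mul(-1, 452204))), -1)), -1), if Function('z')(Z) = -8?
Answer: Rational(448877, 21941107759) ≈ 2.0458e-5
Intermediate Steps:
G = 48880 (G = Mul(Mul(-8, -65), 94) = Mul(520, 94) = 48880)
Pow(Add(G, Pow(Add(350179, Add(-346852, Mul(-1, 452204))), -1)), -1) = Pow(Add(48880, Pow(Add(350179, Add(-346852, Mul(-1, 452204))), -1)), -1) = Pow(Add(48880, Pow(Add(350179, Add(-346852, -452204)), -1)), -1) = Pow(Add(48880, Pow(Add(350179, -799056), -1)), -1) = Pow(Add(48880, Pow(-448877, -1)), -1) = Pow(Add(48880, Rational(-1, 448877)), -1) = Pow(Rational(21941107759, 448877), -1) = Rational(448877, 21941107759)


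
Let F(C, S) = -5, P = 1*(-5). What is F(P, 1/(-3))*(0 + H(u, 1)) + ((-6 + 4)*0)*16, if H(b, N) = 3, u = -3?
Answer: -15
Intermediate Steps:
P = -5
F(P, 1/(-3))*(0 + H(u, 1)) + ((-6 + 4)*0)*16 = -5*(0 + 3) + ((-6 + 4)*0)*16 = -5*3 - 2*0*16 = -15 + 0*16 = -15 + 0 = -15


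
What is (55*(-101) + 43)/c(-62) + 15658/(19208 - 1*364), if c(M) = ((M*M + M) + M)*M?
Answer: 58050457/67909065 ≈ 0.85483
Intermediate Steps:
c(M) = M*(M² + 2*M) (c(M) = ((M² + M) + M)*M = ((M + M²) + M)*M = (M² + 2*M)*M = M*(M² + 2*M))
(55*(-101) + 43)/c(-62) + 15658/(19208 - 1*364) = (55*(-101) + 43)/(((-62)²*(2 - 62))) + 15658/(19208 - 1*364) = (-5555 + 43)/((3844*(-60))) + 15658/(19208 - 364) = -5512/(-230640) + 15658/18844 = -5512*(-1/230640) + 15658*(1/18844) = 689/28830 + 7829/9422 = 58050457/67909065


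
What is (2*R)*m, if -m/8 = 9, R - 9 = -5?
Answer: -576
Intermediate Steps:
R = 4 (R = 9 - 5 = 4)
m = -72 (m = -8*9 = -72)
(2*R)*m = (2*4)*(-72) = 8*(-72) = -576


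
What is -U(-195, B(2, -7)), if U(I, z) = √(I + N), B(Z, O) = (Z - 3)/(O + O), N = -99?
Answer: -7*I*√6 ≈ -17.146*I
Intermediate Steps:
B(Z, O) = (-3 + Z)/(2*O) (B(Z, O) = (-3 + Z)/((2*O)) = (-3 + Z)*(1/(2*O)) = (-3 + Z)/(2*O))
U(I, z) = √(-99 + I) (U(I, z) = √(I - 99) = √(-99 + I))
-U(-195, B(2, -7)) = -√(-99 - 195) = -√(-294) = -7*I*√6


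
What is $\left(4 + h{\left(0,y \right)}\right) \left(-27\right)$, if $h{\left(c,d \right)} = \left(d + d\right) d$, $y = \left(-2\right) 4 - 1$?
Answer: $-4482$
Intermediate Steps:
$y = -9$ ($y = -8 - 1 = -9$)
$h{\left(c,d \right)} = 2 d^{2}$ ($h{\left(c,d \right)} = 2 d d = 2 d^{2}$)
$\left(4 + h{\left(0,y \right)}\right) \left(-27\right) = \left(4 + 2 \left(-9\right)^{2}\right) \left(-27\right) = \left(4 + 2 \cdot 81\right) \left(-27\right) = \left(4 + 162\right) \left(-27\right) = 166 \left(-27\right) = -4482$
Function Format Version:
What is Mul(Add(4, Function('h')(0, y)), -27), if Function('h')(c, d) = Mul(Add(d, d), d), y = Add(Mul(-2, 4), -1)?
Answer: -4482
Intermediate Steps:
y = -9 (y = Add(-8, -1) = -9)
Function('h')(c, d) = Mul(2, Pow(d, 2)) (Function('h')(c, d) = Mul(Mul(2, d), d) = Mul(2, Pow(d, 2)))
Mul(Add(4, Function('h')(0, y)), -27) = Mul(Add(4, Mul(2, Pow(-9, 2))), -27) = Mul(Add(4, Mul(2, 81)), -27) = Mul(Add(4, 162), -27) = Mul(166, -27) = -4482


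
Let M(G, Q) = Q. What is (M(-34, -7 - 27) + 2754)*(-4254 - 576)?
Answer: -13137600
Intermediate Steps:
(M(-34, -7 - 27) + 2754)*(-4254 - 576) = ((-7 - 27) + 2754)*(-4254 - 576) = (-34 + 2754)*(-4830) = 2720*(-4830) = -13137600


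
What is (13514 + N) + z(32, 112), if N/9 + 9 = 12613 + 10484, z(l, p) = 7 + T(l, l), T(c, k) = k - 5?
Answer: 221340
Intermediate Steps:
T(c, k) = -5 + k
z(l, p) = 2 + l (z(l, p) = 7 + (-5 + l) = 2 + l)
N = 207792 (N = -81 + 9*(12613 + 10484) = -81 + 9*23097 = -81 + 207873 = 207792)
(13514 + N) + z(32, 112) = (13514 + 207792) + (2 + 32) = 221306 + 34 = 221340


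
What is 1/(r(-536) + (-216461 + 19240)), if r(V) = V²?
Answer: 1/90075 ≈ 1.1102e-5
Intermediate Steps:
1/(r(-536) + (-216461 + 19240)) = 1/((-536)² + (-216461 + 19240)) = 1/(287296 - 197221) = 1/90075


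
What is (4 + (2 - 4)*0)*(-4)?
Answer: -16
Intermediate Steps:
(4 + (2 - 4)*0)*(-4) = (4 - 2*0)*(-4) = (4 + 0)*(-4) = 4*(-4) = -16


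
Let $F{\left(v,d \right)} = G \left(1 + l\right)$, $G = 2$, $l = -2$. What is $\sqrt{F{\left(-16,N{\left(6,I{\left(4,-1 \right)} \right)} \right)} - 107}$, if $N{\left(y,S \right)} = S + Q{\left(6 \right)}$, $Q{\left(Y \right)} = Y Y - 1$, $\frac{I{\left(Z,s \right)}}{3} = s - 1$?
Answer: $i \sqrt{109} \approx 10.44 i$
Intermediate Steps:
$I{\left(Z,s \right)} = -3 + 3 s$ ($I{\left(Z,s \right)} = 3 \left(s - 1\right) = 3 \left(-1 + s\right) = -3 + 3 s$)
$Q{\left(Y \right)} = -1 + Y^{2}$ ($Q{\left(Y \right)} = Y^{2} - 1 = -1 + Y^{2}$)
$N{\left(y,S \right)} = 35 + S$ ($N{\left(y,S \right)} = S - \left(1 - 6^{2}\right) = S + \left(-1 + 36\right) = S + 35 = 35 + S$)
$F{\left(v,d \right)} = -2$ ($F{\left(v,d \right)} = 2 \left(1 - 2\right) = 2 \left(-1\right) = -2$)
$\sqrt{F{\left(-16,N{\left(6,I{\left(4,-1 \right)} \right)} \right)} - 107} = \sqrt{-2 - 107} = \sqrt{-109} = i \sqrt{109}$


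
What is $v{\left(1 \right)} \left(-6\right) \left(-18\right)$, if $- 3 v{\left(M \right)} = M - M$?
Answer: $0$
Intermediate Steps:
$v{\left(M \right)} = 0$ ($v{\left(M \right)} = - \frac{M - M}{3} = \left(- \frac{1}{3}\right) 0 = 0$)
$v{\left(1 \right)} \left(-6\right) \left(-18\right) = 0 \left(-6\right) \left(-18\right) = 0 \left(-18\right) = 0$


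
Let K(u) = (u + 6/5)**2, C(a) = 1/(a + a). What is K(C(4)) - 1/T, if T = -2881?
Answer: 8094329/4609600 ≈ 1.7560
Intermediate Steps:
C(a) = 1/(2*a)
K(u) = (6/5 + u)**2 (K(u) = (u + 6*(1/5))**2 = (u + 6/5)**2 = (6/5 + u)**2)
K(C(4)) - 1/T = (6 + 5*((1/2)/4))**2/25 - 1/(-2881) = (6 + 5*((1/2)*(1/4)))**2/25 - 1*(-1/2881) = (6 + 5*(1/8))**2/25 + 1/2881 = (6 + 5/8)**2/25 + 1/2881 = (53/8)**2/25 + 1/2881 = (1/25)*(2809/64) + 1/2881 = 2809/1600 + 1/2881 = 8094329/4609600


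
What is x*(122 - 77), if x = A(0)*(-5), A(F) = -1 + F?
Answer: 225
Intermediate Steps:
x = 5 (x = (-1 + 0)*(-5) = -1*(-5) = 5)
x*(122 - 77) = 5*(122 - 77) = 5*45 = 225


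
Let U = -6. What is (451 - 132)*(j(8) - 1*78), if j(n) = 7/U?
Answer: -151525/6 ≈ -25254.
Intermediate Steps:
j(n) = -7/6 (j(n) = 7/(-6) = 7*(-⅙) = -7/6)
(451 - 132)*(j(8) - 1*78) = (451 - 132)*(-7/6 - 1*78) = 319*(-7/6 - 78) = 319*(-475/6) = -151525/6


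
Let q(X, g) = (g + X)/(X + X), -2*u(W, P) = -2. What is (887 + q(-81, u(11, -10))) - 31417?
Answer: -2472890/81 ≈ -30530.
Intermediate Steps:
u(W, P) = 1 (u(W, P) = -½*(-2) = 1)
q(X, g) = (X + g)/(2*X) (q(X, g) = (X + g)/((2*X)) = (X + g)*(1/(2*X)) = (X + g)/(2*X))
(887 + q(-81, u(11, -10))) - 31417 = (887 + (½)*(-81 + 1)/(-81)) - 31417 = (887 + (½)*(-1/81)*(-80)) - 31417 = (887 + 40/81) - 31417 = 71887/81 - 31417 = -2472890/81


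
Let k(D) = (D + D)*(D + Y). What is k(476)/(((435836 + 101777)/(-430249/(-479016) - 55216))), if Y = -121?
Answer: -1117334507409715/32190653601 ≈ -34710.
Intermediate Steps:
k(D) = 2*D*(-121 + D) (k(D) = (D + D)*(D - 121) = (2*D)*(-121 + D) = 2*D*(-121 + D))
k(476)/(((435836 + 101777)/(-430249/(-479016) - 55216))) = (2*476*(-121 + 476))/(((435836 + 101777)/(-430249/(-479016) - 55216))) = (2*476*355)/((537613/(-430249*(-1/479016) - 55216))) = 337960/((537613/(430249/479016 - 55216))) = 337960/((537613/(-26448917207/479016))) = 337960/((537613*(-479016/26448917207))) = 337960/(-257525228808/26448917207) = 337960*(-26448917207/257525228808) = -1117334507409715/32190653601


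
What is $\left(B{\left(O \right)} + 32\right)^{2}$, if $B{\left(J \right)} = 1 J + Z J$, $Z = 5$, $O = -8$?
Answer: $256$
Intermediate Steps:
$B{\left(J \right)} = 6 J$ ($B{\left(J \right)} = 1 J + 5 J = J + 5 J = 6 J$)
$\left(B{\left(O \right)} + 32\right)^{2} = \left(6 \left(-8\right) + 32\right)^{2} = \left(-48 + 32\right)^{2} = \left(-16\right)^{2} = 256$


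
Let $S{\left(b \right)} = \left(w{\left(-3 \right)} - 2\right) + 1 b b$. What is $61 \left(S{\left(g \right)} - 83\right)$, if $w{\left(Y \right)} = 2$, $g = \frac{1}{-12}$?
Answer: $- \frac{729011}{144} \approx -5062.6$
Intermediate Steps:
$g = - \frac{1}{12} \approx -0.083333$
$S{\left(b \right)} = b^{2}$ ($S{\left(b \right)} = \left(2 - 2\right) + 1 b b = 0 + b b = 0 + b^{2} = b^{2}$)
$61 \left(S{\left(g \right)} - 83\right) = 61 \left(\left(- \frac{1}{12}\right)^{2} - 83\right) = 61 \left(\frac{1}{144} - 83\right) = 61 \left(- \frac{11951}{144}\right) = - \frac{729011}{144}$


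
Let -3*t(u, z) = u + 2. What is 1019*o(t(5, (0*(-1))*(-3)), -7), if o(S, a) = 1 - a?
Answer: 8152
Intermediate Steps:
t(u, z) = -⅔ - u/3 (t(u, z) = -(u + 2)/3 = -(2 + u)/3 = -⅔ - u/3)
1019*o(t(5, (0*(-1))*(-3)), -7) = 1019*(1 - 1*(-7)) = 1019*(1 + 7) = 1019*8 = 8152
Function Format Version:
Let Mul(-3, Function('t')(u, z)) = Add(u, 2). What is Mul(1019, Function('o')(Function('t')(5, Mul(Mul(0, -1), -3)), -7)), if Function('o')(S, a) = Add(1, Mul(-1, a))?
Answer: 8152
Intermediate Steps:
Function('t')(u, z) = Add(Rational(-2, 3), Mul(Rational(-1, 3), u)) (Function('t')(u, z) = Mul(Rational(-1, 3), Add(u, 2)) = Mul(Rational(-1, 3), Add(2, u)) = Add(Rational(-2, 3), Mul(Rational(-1, 3), u)))
Mul(1019, Function('o')(Function('t')(5, Mul(Mul(0, -1), -3)), -7)) = Mul(1019, Add(1, Mul(-1, -7))) = Mul(1019, Add(1, 7)) = Mul(1019, 8) = 8152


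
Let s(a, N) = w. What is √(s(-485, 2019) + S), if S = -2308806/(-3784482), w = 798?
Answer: √3922474702809/70083 ≈ 28.260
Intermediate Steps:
s(a, N) = 798
S = 128267/210249 (S = -2308806*(-1/3784482) = 128267/210249 ≈ 0.61007)
√(s(-485, 2019) + S) = √(798 + 128267/210249) = √(167906969/210249) = √3922474702809/70083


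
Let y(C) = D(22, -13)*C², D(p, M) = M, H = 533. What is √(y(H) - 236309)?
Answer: I*√3929466 ≈ 1982.3*I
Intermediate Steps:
y(C) = -13*C²
√(y(H) - 236309) = √(-13*533² - 236309) = √(-13*284089 - 236309) = √(-3693157 - 236309) = √(-3929466) = I*√3929466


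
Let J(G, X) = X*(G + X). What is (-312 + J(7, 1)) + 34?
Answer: -270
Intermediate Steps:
(-312 + J(7, 1)) + 34 = (-312 + 1*(7 + 1)) + 34 = (-312 + 1*8) + 34 = (-312 + 8) + 34 = -304 + 34 = -270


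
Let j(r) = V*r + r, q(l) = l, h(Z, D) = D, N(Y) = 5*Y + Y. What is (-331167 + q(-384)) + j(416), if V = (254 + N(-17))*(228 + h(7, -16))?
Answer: 13074049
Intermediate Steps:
N(Y) = 6*Y
V = 32224 (V = (254 + 6*(-17))*(228 - 16) = (254 - 102)*212 = 152*212 = 32224)
j(r) = 32225*r (j(r) = 32224*r + r = 32225*r)
(-331167 + q(-384)) + j(416) = (-331167 - 384) + 32225*416 = -331551 + 13405600 = 13074049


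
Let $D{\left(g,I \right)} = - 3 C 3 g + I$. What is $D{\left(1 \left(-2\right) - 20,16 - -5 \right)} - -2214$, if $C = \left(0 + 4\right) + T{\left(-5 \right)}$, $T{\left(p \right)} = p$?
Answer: $2037$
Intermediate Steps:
$C = -1$ ($C = \left(0 + 4\right) - 5 = 4 - 5 = -1$)
$D{\left(g,I \right)} = I + 9 g$ ($D{\left(g,I \right)} = \left(-3\right) \left(-1\right) 3 g + I = 3 \cdot 3 g + I = 9 g + I = I + 9 g$)
$D{\left(1 \left(-2\right) - 20,16 - -5 \right)} - -2214 = \left(\left(16 - -5\right) + 9 \left(1 \left(-2\right) - 20\right)\right) - -2214 = \left(\left(16 + 5\right) + 9 \left(-2 - 20\right)\right) + 2214 = \left(21 + 9 \left(-22\right)\right) + 2214 = \left(21 - 198\right) + 2214 = -177 + 2214 = 2037$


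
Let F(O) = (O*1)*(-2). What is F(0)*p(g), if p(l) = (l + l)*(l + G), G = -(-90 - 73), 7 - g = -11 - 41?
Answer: 0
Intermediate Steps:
g = 59 (g = 7 - (-11 - 41) = 7 - 1*(-52) = 7 + 52 = 59)
G = 163 (G = -1*(-163) = 163)
p(l) = 2*l*(163 + l) (p(l) = (l + l)*(l + 163) = (2*l)*(163 + l) = 2*l*(163 + l))
F(O) = -2*O (F(O) = O*(-2) = -2*O)
F(0)*p(g) = (-2*0)*(2*59*(163 + 59)) = 0*(2*59*222) = 0*26196 = 0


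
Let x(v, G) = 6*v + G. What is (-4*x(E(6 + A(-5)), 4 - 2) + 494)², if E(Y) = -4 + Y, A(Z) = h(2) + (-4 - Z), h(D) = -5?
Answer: 285156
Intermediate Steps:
A(Z) = -9 - Z (A(Z) = -5 + (-4 - Z) = -9 - Z)
x(v, G) = G + 6*v
(-4*x(E(6 + A(-5)), 4 - 2) + 494)² = (-4*((4 - 2) + 6*(-4 + (6 + (-9 - 1*(-5))))) + 494)² = (-4*(2 + 6*(-4 + (6 + (-9 + 5)))) + 494)² = (-4*(2 + 6*(-4 + (6 - 4))) + 494)² = (-4*(2 + 6*(-4 + 2)) + 494)² = (-4*(2 + 6*(-2)) + 494)² = (-4*(2 - 12) + 494)² = (-4*(-10) + 494)² = (40 + 494)² = 534² = 285156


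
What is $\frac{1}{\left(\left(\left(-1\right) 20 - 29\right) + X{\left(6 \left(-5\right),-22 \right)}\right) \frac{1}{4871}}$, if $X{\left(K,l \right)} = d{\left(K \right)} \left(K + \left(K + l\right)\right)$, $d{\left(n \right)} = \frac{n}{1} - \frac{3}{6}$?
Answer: $\frac{4871}{2452} \approx 1.9865$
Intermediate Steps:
$d{\left(n \right)} = - \frac{1}{2} + n$ ($d{\left(n \right)} = n 1 - \frac{1}{2} = n - \frac{1}{2} = - \frac{1}{2} + n$)
$X{\left(K,l \right)} = \left(- \frac{1}{2} + K\right) \left(l + 2 K\right)$ ($X{\left(K,l \right)} = \left(- \frac{1}{2} + K\right) \left(K + \left(K + l\right)\right) = \left(- \frac{1}{2} + K\right) \left(l + 2 K\right)$)
$\frac{1}{\left(\left(\left(-1\right) 20 - 29\right) + X{\left(6 \left(-5\right),-22 \right)}\right) \frac{1}{4871}} = \frac{1}{\left(\left(\left(-1\right) 20 - 29\right) + \frac{\left(-1 + 2 \cdot 6 \left(-5\right)\right) \left(-22 + 2 \cdot 6 \left(-5\right)\right)}{2}\right) \frac{1}{4871}} = \frac{1}{\left(\left(-20 - 29\right) + \frac{\left(-1 + 2 \left(-30\right)\right) \left(-22 + 2 \left(-30\right)\right)}{2}\right) \frac{1}{4871}} = \frac{1}{\left(-49 + \frac{\left(-1 - 60\right) \left(-22 - 60\right)}{2}\right) \frac{1}{4871}} = \frac{1}{\left(-49 + \frac{1}{2} \left(-61\right) \left(-82\right)\right) \frac{1}{4871}} = \frac{1}{\left(-49 + 2501\right) \frac{1}{4871}} = \frac{1}{2452 \cdot \frac{1}{4871}} = \frac{1}{\frac{2452}{4871}} = \frac{4871}{2452}$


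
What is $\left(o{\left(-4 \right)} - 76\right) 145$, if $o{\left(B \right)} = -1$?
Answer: $-11165$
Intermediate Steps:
$\left(o{\left(-4 \right)} - 76\right) 145 = \left(-1 - 76\right) 145 = \left(-77\right) 145 = -11165$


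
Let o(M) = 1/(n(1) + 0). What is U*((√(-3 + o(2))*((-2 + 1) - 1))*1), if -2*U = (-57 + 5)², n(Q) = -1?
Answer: 5408*I ≈ 5408.0*I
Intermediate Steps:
o(M) = -1 (o(M) = 1/(-1 + 0) = 1/(-1) = -1)
U = -1352 (U = -(-57 + 5)²/2 = -½*(-52)² = -½*2704 = -1352)
U*((√(-3 + o(2))*((-2 + 1) - 1))*1) = -1352*√(-3 - 1)*((-2 + 1) - 1) = -1352*√(-4)*(-1 - 1) = -1352*(2*I)*(-2) = -1352*(-4*I) = -(-5408)*I = 5408*I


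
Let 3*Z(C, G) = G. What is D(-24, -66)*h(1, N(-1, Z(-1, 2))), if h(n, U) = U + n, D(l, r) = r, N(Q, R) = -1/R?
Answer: 33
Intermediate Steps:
Z(C, G) = G/3
D(-24, -66)*h(1, N(-1, Z(-1, 2))) = -66*(-1/((1/3)*2) + 1) = -66*(-1/2/3 + 1) = -66*(-1*3/2 + 1) = -66*(-3/2 + 1) = -66*(-1/2) = 33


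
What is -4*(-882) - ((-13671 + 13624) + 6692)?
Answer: -3117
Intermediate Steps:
-4*(-882) - ((-13671 + 13624) + 6692) = 3528 - (-47 + 6692) = 3528 - 1*6645 = 3528 - 6645 = -3117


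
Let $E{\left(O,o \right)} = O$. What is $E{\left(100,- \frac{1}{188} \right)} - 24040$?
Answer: $-23940$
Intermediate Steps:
$E{\left(100,- \frac{1}{188} \right)} - 24040 = 100 - 24040 = -23940$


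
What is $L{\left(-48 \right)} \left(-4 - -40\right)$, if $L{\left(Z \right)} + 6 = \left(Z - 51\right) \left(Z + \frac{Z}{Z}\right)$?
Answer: $167292$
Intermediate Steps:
$L{\left(Z \right)} = -6 + \left(1 + Z\right) \left(-51 + Z\right)$ ($L{\left(Z \right)} = -6 + \left(Z - 51\right) \left(Z + \frac{Z}{Z}\right) = -6 + \left(-51 + Z\right) \left(Z + 1\right) = -6 + \left(-51 + Z\right) \left(1 + Z\right) = -6 + \left(1 + Z\right) \left(-51 + Z\right)$)
$L{\left(-48 \right)} \left(-4 - -40\right) = \left(-57 + \left(-48\right)^{2} - -2400\right) \left(-4 - -40\right) = \left(-57 + 2304 + 2400\right) \left(-4 + 40\right) = 4647 \cdot 36 = 167292$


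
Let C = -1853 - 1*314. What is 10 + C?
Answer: -2157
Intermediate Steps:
C = -2167 (C = -1853 - 314 = -2167)
10 + C = 10 - 2167 = -2157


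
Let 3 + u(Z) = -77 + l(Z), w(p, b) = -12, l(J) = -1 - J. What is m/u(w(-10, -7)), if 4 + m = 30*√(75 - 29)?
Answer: 4/69 - 10*√46/23 ≈ -2.8909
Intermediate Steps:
u(Z) = -81 - Z (u(Z) = -3 + (-77 + (-1 - Z)) = -3 + (-78 - Z) = -81 - Z)
m = -4 + 30*√46 (m = -4 + 30*√(75 - 29) = -4 + 30*√46 ≈ 199.47)
m/u(w(-10, -7)) = (-4 + 30*√46)/(-81 - 1*(-12)) = (-4 + 30*√46)/(-81 + 12) = (-4 + 30*√46)/(-69) = (-4 + 30*√46)*(-1/69) = 4/69 - 10*√46/23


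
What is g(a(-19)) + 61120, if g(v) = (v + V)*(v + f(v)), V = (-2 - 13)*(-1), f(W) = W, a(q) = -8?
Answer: 61008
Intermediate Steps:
V = 15 (V = -15*(-1) = 15)
g(v) = 2*v*(15 + v) (g(v) = (v + 15)*(v + v) = (15 + v)*(2*v) = 2*v*(15 + v))
g(a(-19)) + 61120 = 2*(-8)*(15 - 8) + 61120 = 2*(-8)*7 + 61120 = -112 + 61120 = 61008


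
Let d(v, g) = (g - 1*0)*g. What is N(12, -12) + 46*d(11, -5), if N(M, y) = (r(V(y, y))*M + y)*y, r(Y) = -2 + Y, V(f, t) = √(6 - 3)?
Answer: 1582 - 144*√3 ≈ 1332.6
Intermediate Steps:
V(f, t) = √3
d(v, g) = g² (d(v, g) = (g + 0)*g = g*g = g²)
N(M, y) = y*(y + M*(-2 + √3)) (N(M, y) = ((-2 + √3)*M + y)*y = (M*(-2 + √3) + y)*y = (y + M*(-2 + √3))*y = y*(y + M*(-2 + √3)))
N(12, -12) + 46*d(11, -5) = -1*(-12)*(-1*(-12) + 12*(2 - √3)) + 46*(-5)² = -1*(-12)*(12 + (24 - 12*√3)) + 46*25 = -1*(-12)*(36 - 12*√3) + 1150 = (432 - 144*√3) + 1150 = 1582 - 144*√3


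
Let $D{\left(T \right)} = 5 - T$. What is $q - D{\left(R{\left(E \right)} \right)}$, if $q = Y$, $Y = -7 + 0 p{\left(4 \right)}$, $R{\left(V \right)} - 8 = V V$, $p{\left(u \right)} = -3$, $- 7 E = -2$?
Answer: $- \frac{192}{49} \approx -3.9184$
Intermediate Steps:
$E = \frac{2}{7}$ ($E = \left(- \frac{1}{7}\right) \left(-2\right) = \frac{2}{7} \approx 0.28571$)
$R{\left(V \right)} = 8 + V^{2}$ ($R{\left(V \right)} = 8 + V V = 8 + V^{2}$)
$Y = -7$ ($Y = -7 + 0 \left(-3\right) = -7 + 0 = -7$)
$q = -7$
$q - D{\left(R{\left(E \right)} \right)} = -7 - \left(5 - \left(8 + \left(\frac{2}{7}\right)^{2}\right)\right) = -7 - \left(5 - \left(8 + \frac{4}{49}\right)\right) = -7 - \left(5 - \frac{396}{49}\right) = -7 - - \frac{151}{49} = -7 + \frac{151}{49} = - \frac{192}{49}$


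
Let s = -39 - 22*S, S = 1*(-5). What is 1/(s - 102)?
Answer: -1/31 ≈ -0.032258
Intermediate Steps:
S = -5
s = 71 (s = -39 - 22*(-5) = -39 + 110 = 71)
1/(s - 102) = 1/(71 - 102) = 1/(-31) = -1/31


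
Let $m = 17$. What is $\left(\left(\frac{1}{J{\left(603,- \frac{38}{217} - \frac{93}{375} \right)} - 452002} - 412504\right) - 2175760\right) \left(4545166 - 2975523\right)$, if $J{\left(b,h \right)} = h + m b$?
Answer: $- \frac{48680739122452170183079}{11982507352} \approx -4.0626 \cdot 10^{12}$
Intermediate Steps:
$J{\left(b,h \right)} = h + 17 b$
$\left(\left(\frac{1}{J{\left(603,- \frac{38}{217} - \frac{93}{375} \right)} - 452002} - 412504\right) - 2175760\right) \left(4545166 - 2975523\right) = \left(\left(\frac{1}{\left(\left(- \frac{38}{217} - \frac{93}{375}\right) + 17 \cdot 603\right) - 452002} - 412504\right) - 2175760\right) \left(4545166 - 2975523\right) = \left(\left(\frac{1}{\left(\left(\left(-38\right) \frac{1}{217} - \frac{31}{125}\right) + 10251\right) - 452002} - 412504\right) - 2175760\right) 1569643 = \left(\left(\frac{1}{\left(\left(- \frac{38}{217} - \frac{31}{125}\right) + 10251\right) - 452002} - 412504\right) - 2175760\right) 1569643 = \left(\left(\frac{1}{\left(- \frac{11477}{27125} + 10251\right) - 452002} - 412504\right) - 2175760\right) 1569643 = \left(\left(\frac{1}{\frac{278046898}{27125} - 452002} - 412504\right) - 2175760\right) 1569643 = \left(\left(\frac{1}{- \frac{11982507352}{27125}} - 412504\right) - 2175760\right) 1569643 = \left(\left(- \frac{27125}{11982507352} - 412504\right) - 2175760\right) 1569643 = \left(- \frac{4942832212756533}{11982507352} - 2175760\right) 1569643 = \left(- \frac{31013892408944053}{11982507352}\right) 1569643 = - \frac{48680739122452170183079}{11982507352}$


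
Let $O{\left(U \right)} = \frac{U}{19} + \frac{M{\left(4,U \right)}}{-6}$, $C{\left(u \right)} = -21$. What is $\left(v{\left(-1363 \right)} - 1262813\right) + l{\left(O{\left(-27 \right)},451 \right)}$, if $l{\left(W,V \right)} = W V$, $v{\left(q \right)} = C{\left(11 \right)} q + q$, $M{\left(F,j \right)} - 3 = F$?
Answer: $- \frac{140986087}{114} \approx -1.2367 \cdot 10^{6}$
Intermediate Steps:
$M{\left(F,j \right)} = 3 + F$
$v{\left(q \right)} = - 20 q$ ($v{\left(q \right)} = - 21 q + q = - 20 q$)
$O{\left(U \right)} = - \frac{7}{6} + \frac{U}{19}$ ($O{\left(U \right)} = \frac{U}{19} + \frac{3 + 4}{-6} = U \frac{1}{19} + 7 \left(- \frac{1}{6}\right) = \frac{U}{19} - \frac{7}{6} = - \frac{7}{6} + \frac{U}{19}$)
$l{\left(W,V \right)} = V W$
$\left(v{\left(-1363 \right)} - 1262813\right) + l{\left(O{\left(-27 \right)},451 \right)} = \left(\left(-20\right) \left(-1363\right) - 1262813\right) + 451 \left(- \frac{7}{6} + \frac{1}{19} \left(-27\right)\right) = \left(27260 - 1262813\right) + 451 \left(- \frac{7}{6} - \frac{27}{19}\right) = -1235553 + 451 \left(- \frac{295}{114}\right) = -1235553 - \frac{133045}{114} = - \frac{140986087}{114}$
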